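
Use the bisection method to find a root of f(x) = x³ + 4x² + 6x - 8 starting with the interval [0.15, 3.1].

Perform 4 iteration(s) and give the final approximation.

f(x) = x³ + 4x² + 6x - 8
Initial interval: [0.15, 3.1]

Iteration 1:
  c_1 = (0.150000 + 3.100000)/2 = 1.625000
  f(c_1) = f(1.625000) = 16.603516
  f(a) × f(c) < 0, new interval: [0.150000, 1.625000]
Iteration 2:
  c_2 = (0.150000 + 1.625000)/2 = 0.887500
  f(c_2) = f(0.887500) = 1.174670
  f(a) × f(c) < 0, new interval: [0.150000, 0.887500]
Iteration 3:
  c_3 = (0.150000 + 0.887500)/2 = 0.518750
  f(c_3) = f(0.518750) = -3.671497
  f(a) × f(c) ≥ 0, new interval: [0.518750, 0.887500]
Iteration 4:
  c_4 = (0.518750 + 0.887500)/2 = 0.703125
  f(c_4) = f(0.703125) = -1.456097
  f(a) × f(c) ≥ 0, new interval: [0.703125, 0.887500]

After 4 iteration(s), the approximation is c_4 = 0.703125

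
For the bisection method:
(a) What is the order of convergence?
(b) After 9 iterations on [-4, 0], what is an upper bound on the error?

(a) Bisection has linear (order 1) convergence; the error is halved each step.

(b) Error bound = (b-a)/2^n = (0 - (-4))/2^{9}
    = 4/2^{9}

(a) 1 (linear); (b) error ≤ 7.81e-03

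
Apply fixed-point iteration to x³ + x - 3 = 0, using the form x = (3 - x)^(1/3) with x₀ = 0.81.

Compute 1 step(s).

Equation: x³ + x - 3 = 0
Fixed-point form: x = (3 - x)^(1/3)
x₀ = 0.81

x_1 = g(0.810000) = 1.298618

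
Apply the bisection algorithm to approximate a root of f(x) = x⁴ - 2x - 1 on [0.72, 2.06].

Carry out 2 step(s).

f(x) = x⁴ - 2x - 1
Initial interval: [0.72, 2.06]

Iteration 1:
  c_1 = (0.720000 + 2.060000)/2 = 1.390000
  f(c_1) = f(1.390000) = -0.046990
  f(a) × f(c) ≥ 0, new interval: [1.390000, 2.060000]
Iteration 2:
  c_2 = (1.390000 + 2.060000)/2 = 1.725000
  f(c_2) = f(1.725000) = 4.404344
  f(a) × f(c) < 0, new interval: [1.390000, 1.725000]

After 2 iteration(s), the approximation is c_2 = 1.725000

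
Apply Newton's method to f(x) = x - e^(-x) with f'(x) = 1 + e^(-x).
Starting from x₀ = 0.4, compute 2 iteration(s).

f(x) = x - e^(-x)
f'(x) = 1 + e^(-x)
x₀ = 0.4

Newton-Raphson formula: x_{n+1} = x_n - f(x_n)/f'(x_n)

Iteration 1:
  f(0.400000) = -0.270320
  f'(0.400000) = 1.670320
  x_1 = 0.400000 - (-0.270320)/1.670320 = 0.561837
Iteration 2:
  f(0.561837) = -0.008323
  f'(0.561837) = 1.570161
  x_2 = 0.561837 - (-0.008323)/1.570161 = 0.567138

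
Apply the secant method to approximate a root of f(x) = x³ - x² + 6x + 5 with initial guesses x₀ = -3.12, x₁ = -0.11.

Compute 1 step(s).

f(x) = x³ - x² + 6x + 5
x₀ = -3.12, x₁ = -0.11

Secant formula: x_{n+1} = x_n - f(x_n)(x_n - x_{n-1})/(f(x_n) - f(x_{n-1}))

Iteration 1:
  f(-3.120000) = -53.825728
  f(-0.110000) = 4.326569
  x_2 = -0.110000 - 4.326569×(-0.110000 - (-3.120000))/(4.326569 - (-53.825728))
       = -0.333946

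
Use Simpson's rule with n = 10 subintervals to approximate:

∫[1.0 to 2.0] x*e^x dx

f(x) = x*e^x
a = 1.0, b = 2.0, n = 10
h = (b - a)/n = 0.100000

Simpson's rule: (h/3)[f(x₀) + 4f(x₁) + 2f(x₂) + ... + f(xₙ)]

x_0 = 1.0000, f(x_0) = 2.718282, coefficient = 1
x_1 = 1.1000, f(x_1) = 3.304583, coefficient = 4
x_2 = 1.2000, f(x_2) = 3.984140, coefficient = 2
x_3 = 1.3000, f(x_3) = 4.770086, coefficient = 4
x_4 = 1.4000, f(x_4) = 5.677280, coefficient = 2
x_5 = 1.5000, f(x_5) = 6.722534, coefficient = 4
x_6 = 1.6000, f(x_6) = 7.924852, coefficient = 2
x_7 = 1.7000, f(x_7) = 9.305711, coefficient = 4
x_8 = 1.8000, f(x_8) = 10.889365, coefficient = 2
x_9 = 1.9000, f(x_9) = 12.703199, coefficient = 4
x_10 = 2.0000, f(x_10) = 14.778112, coefficient = 1

I ≈ (0.100000/3) × 221.672117 = 7.389071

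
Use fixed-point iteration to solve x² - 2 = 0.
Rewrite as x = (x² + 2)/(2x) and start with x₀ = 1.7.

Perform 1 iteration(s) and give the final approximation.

Equation: x² - 2 = 0
Fixed-point form: x = (x² + 2)/(2x)
x₀ = 1.7

x_1 = g(1.700000) = 1.438235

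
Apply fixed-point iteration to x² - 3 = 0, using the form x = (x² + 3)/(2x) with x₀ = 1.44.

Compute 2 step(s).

Equation: x² - 3 = 0
Fixed-point form: x = (x² + 3)/(2x)
x₀ = 1.44

x_1 = g(1.440000) = 1.761667
x_2 = g(1.761667) = 1.732300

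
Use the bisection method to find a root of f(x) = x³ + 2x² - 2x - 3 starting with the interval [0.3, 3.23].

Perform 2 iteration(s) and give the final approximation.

f(x) = x³ + 2x² - 2x - 3
Initial interval: [0.3, 3.23]

Iteration 1:
  c_1 = (0.300000 + 3.230000)/2 = 1.765000
  f(c_1) = f(1.765000) = 5.198822
  f(a) × f(c) < 0, new interval: [0.300000, 1.765000]
Iteration 2:
  c_2 = (0.300000 + 1.765000)/2 = 1.032500
  f(c_2) = f(1.032500) = -1.832184
  f(a) × f(c) ≥ 0, new interval: [1.032500, 1.765000]

After 2 iteration(s), the approximation is c_2 = 1.032500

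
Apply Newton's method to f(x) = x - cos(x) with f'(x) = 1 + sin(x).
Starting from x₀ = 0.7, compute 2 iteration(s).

f(x) = x - cos(x)
f'(x) = 1 + sin(x)
x₀ = 0.7

Newton-Raphson formula: x_{n+1} = x_n - f(x_n)/f'(x_n)

Iteration 1:
  f(0.700000) = -0.064842
  f'(0.700000) = 1.644218
  x_1 = 0.700000 - (-0.064842)/1.644218 = 0.739436
Iteration 2:
  f(0.739436) = 0.000588
  f'(0.739436) = 1.673872
  x_2 = 0.739436 - 0.000588/1.673872 = 0.739085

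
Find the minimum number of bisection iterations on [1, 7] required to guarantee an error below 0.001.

We need (b-a)/2^n ≤ 0.001
(7 - 1)/2^n ≤ 0.001
6/2^n ≤ 0.001
2^n ≥ 6000
n ≥ log₂(6000) = 12.55
n ≥ 13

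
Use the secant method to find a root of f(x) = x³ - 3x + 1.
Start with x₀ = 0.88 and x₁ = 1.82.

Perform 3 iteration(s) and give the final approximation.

f(x) = x³ - 3x + 1
x₀ = 0.88, x₁ = 1.82

Secant formula: x_{n+1} = x_n - f(x_n)(x_n - x_{n-1})/(f(x_n) - f(x_{n-1}))

Iteration 1:
  f(0.880000) = -0.958528
  f(1.820000) = 1.568568
  x_2 = 1.820000 - 1.568568×(1.820000 - 0.880000)/(1.568568 - (-0.958528))
       = 1.236542
Iteration 2:
  f(1.820000) = 1.568568
  f(1.236542) = -0.818908
  x_3 = 1.236542 - (-0.818908)×(1.236542 - 1.820000)/(-0.818908 - 1.568568)
       = 1.436669
Iteration 3:
  f(1.236542) = -0.818908
  f(1.436669) = -0.344696
  x_4 = 1.436669 - (-0.344696)×(1.436669 - 1.236542)/(-0.344696 - (-0.818908))
       = 1.582138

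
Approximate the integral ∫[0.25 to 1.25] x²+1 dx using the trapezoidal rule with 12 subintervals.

f(x) = x²+1
a = 0.25, b = 1.25, n = 12
h = (b - a)/n = 0.083333

Trapezoidal rule: (h/2)[f(x₀) + 2f(x₁) + 2f(x₂) + ... + f(xₙ)]

x_0 = 0.2500, f(x_0) = 1.062500, coefficient = 1
x_1 = 0.3333, f(x_1) = 1.111111, coefficient = 2
x_2 = 0.4167, f(x_2) = 1.173611, coefficient = 2
x_3 = 0.5000, f(x_3) = 1.250000, coefficient = 2
x_4 = 0.5833, f(x_4) = 1.340278, coefficient = 2
x_5 = 0.6667, f(x_5) = 1.444444, coefficient = 2
x_6 = 0.7500, f(x_6) = 1.562500, coefficient = 2
x_7 = 0.8333, f(x_7) = 1.694444, coefficient = 2
x_8 = 0.9167, f(x_8) = 1.840278, coefficient = 2
x_9 = 1.0000, f(x_9) = 2.000000, coefficient = 2
x_10 = 1.0833, f(x_10) = 2.173611, coefficient = 2
x_11 = 1.1667, f(x_11) = 2.361111, coefficient = 2
x_12 = 1.2500, f(x_12) = 2.562500, coefficient = 1

I ≈ (0.083333/2) × 39.527778 = 1.646991
Exact value: 1.645833
Error: 0.001157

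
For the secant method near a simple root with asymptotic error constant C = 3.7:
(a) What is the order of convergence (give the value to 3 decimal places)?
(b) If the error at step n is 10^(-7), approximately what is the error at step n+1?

(a) Secant method has superlinear convergence with order φ = (1+√5)/2 ≈ 1.618.
    This means |e_{n+1}| ≈ C|e_n|^1.618.

(b) With |e_n| = 10^(-7) and C = 3.7:
    |e_{n+1}| ≈ 3.7 × (10^(-7))^1.618 = 3.7 × 10^(-11.33)

(a) ≈ 1.618 (golden ratio); (b) |e_{n+1}| ≈ 1.746e-11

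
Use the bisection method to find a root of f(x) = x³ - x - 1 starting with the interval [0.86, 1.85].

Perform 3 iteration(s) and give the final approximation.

f(x) = x³ - x - 1
Initial interval: [0.86, 1.85]

Iteration 1:
  c_1 = (0.860000 + 1.850000)/2 = 1.355000
  f(c_1) = f(1.355000) = 0.132814
  f(a) × f(c) < 0, new interval: [0.860000, 1.355000]
Iteration 2:
  c_2 = (0.860000 + 1.355000)/2 = 1.107500
  f(c_2) = f(1.107500) = -0.749089
  f(a) × f(c) ≥ 0, new interval: [1.107500, 1.355000]
Iteration 3:
  c_3 = (1.107500 + 1.355000)/2 = 1.231250
  f(c_3) = f(1.231250) = -0.364704
  f(a) × f(c) ≥ 0, new interval: [1.231250, 1.355000]

After 3 iteration(s), the approximation is c_3 = 1.231250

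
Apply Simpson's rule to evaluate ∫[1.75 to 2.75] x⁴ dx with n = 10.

f(x) = x⁴
a = 1.75, b = 2.75, n = 10
h = (b - a)/n = 0.100000

Simpson's rule: (h/3)[f(x₀) + 4f(x₁) + 2f(x₂) + ... + f(xₙ)]

x_0 = 1.7500, f(x_0) = 9.378906, coefficient = 1
x_1 = 1.8500, f(x_1) = 11.713506, coefficient = 4
x_2 = 1.9500, f(x_2) = 14.459006, coefficient = 2
x_3 = 2.0500, f(x_3) = 17.661006, coefficient = 4
x_4 = 2.1500, f(x_4) = 21.367506, coefficient = 2
x_5 = 2.2500, f(x_5) = 25.628906, coefficient = 4
x_6 = 2.3500, f(x_6) = 30.498006, coefficient = 2
x_7 = 2.4500, f(x_7) = 36.030006, coefficient = 4
x_8 = 2.5500, f(x_8) = 42.282506, coefficient = 2
x_9 = 2.6500, f(x_9) = 49.315506, coefficient = 4
x_10 = 2.7500, f(x_10) = 57.191406, coefficient = 1

I ≈ (0.100000/3) × 845.180088 = 28.172670
Exact value: 28.172656
Error: 0.000013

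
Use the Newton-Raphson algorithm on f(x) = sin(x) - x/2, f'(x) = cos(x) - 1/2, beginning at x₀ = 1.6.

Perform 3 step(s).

f(x) = sin(x) - x/2
f'(x) = cos(x) - 1/2
x₀ = 1.6

Newton-Raphson formula: x_{n+1} = x_n - f(x_n)/f'(x_n)

Iteration 1:
  f(1.600000) = 0.199574
  f'(1.600000) = -0.529200
  x_1 = 1.600000 - 0.199574/(-0.529200) = 1.977124
Iteration 2:
  f(1.977124) = -0.069983
  f'(1.977124) = -0.895238
  x_2 = 1.977124 - (-0.069983)/(-0.895238) = 1.898951
Iteration 3:
  f(1.898951) = -0.002837
  f'(1.898951) = -0.822297
  x_3 = 1.898951 - (-0.002837)/(-0.822297) = 1.895501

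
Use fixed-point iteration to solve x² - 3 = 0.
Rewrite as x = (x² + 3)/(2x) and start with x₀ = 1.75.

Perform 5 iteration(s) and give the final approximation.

Equation: x² - 3 = 0
Fixed-point form: x = (x² + 3)/(2x)
x₀ = 1.75

x_1 = g(1.750000) = 1.732143
x_2 = g(1.732143) = 1.732051
x_3 = g(1.732051) = 1.732051
x_4 = g(1.732051) = 1.732051
x_5 = g(1.732051) = 1.732051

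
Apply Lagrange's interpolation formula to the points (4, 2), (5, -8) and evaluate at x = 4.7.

Lagrange interpolation formula:
P(x) = Σ yᵢ × Lᵢ(x)
where Lᵢ(x) = Π_{j≠i} (x - xⱼ)/(xᵢ - xⱼ)

L_0(4.7) = (4.7 - 5)/(4 - 5) = 0.300000
L_1(4.7) = (4.7 - 4)/(5 - 4) = 0.700000

P(4.7) = 2×L_0(4.7) + (-8)×L_1(4.7)
P(4.7) = -5.000000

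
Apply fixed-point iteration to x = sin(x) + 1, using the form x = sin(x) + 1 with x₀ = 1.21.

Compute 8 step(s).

Equation: x = sin(x) + 1
Fixed-point form: x = sin(x) + 1
x₀ = 1.21

x_1 = g(1.210000) = 1.935616
x_2 = g(1.935616) = 1.934188
x_3 = g(1.934188) = 1.934697
x_4 = g(1.934697) = 1.934516
x_5 = g(1.934516) = 1.934580
x_6 = g(1.934580) = 1.934557
x_7 = g(1.934557) = 1.934565
x_8 = g(1.934565) = 1.934562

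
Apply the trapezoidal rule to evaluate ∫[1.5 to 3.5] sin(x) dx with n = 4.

f(x) = sin(x)
a = 1.5, b = 3.5, n = 4
h = (b - a)/n = 0.500000

Trapezoidal rule: (h/2)[f(x₀) + 2f(x₁) + 2f(x₂) + ... + f(xₙ)]

x_0 = 1.5000, f(x_0) = 0.997495, coefficient = 1
x_1 = 2.0000, f(x_1) = 0.909297, coefficient = 2
x_2 = 2.5000, f(x_2) = 0.598472, coefficient = 2
x_3 = 3.0000, f(x_3) = 0.141120, coefficient = 2
x_4 = 3.5000, f(x_4) = -0.350783, coefficient = 1

I ≈ (0.500000/2) × 3.944491 = 0.986123
Exact value: 1.007194
Error: 0.021071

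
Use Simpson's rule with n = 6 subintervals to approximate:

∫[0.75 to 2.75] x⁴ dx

f(x) = x⁴
a = 0.75, b = 2.75, n = 6
h = (b - a)/n = 0.333333

Simpson's rule: (h/3)[f(x₀) + 4f(x₁) + 2f(x₂) + ... + f(xₙ)]

x_0 = 0.7500, f(x_0) = 0.316406, coefficient = 1
x_1 = 1.0833, f(x_1) = 1.377363, coefficient = 4
x_2 = 1.4167, f(x_2) = 4.027826, coefficient = 2
x_3 = 1.7500, f(x_3) = 9.378906, coefficient = 4
x_4 = 2.0833, f(x_4) = 18.838011, coefficient = 2
x_5 = 2.4167, f(x_5) = 34.108845, coefficient = 4
x_6 = 2.7500, f(x_6) = 57.191406, coefficient = 1

I ≈ (0.333333/3) × 282.699942 = 31.411105
Exact value: 31.407813
Error: 0.003292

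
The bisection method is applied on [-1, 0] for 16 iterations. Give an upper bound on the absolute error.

Bisection error bound: |error| ≤ (b-a)/2^n
|error| ≤ (0 - (-1))/2^16 = 1/2^16
|error| ≤ 0.0000152588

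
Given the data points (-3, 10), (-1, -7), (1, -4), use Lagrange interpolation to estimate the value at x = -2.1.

Lagrange interpolation formula:
P(x) = Σ yᵢ × Lᵢ(x)
where Lᵢ(x) = Π_{j≠i} (x - xⱼ)/(xᵢ - xⱼ)

L_0(-2.1) = (-2.1 - (-1))/(-3 - (-1)) × (-2.1 - 1)/(-3 - 1) = 0.426250
L_1(-2.1) = (-2.1 - (-3))/(-1 - (-3)) × (-2.1 - 1)/(-1 - 1) = 0.697500
L_2(-2.1) = (-2.1 - (-3))/(1 - (-3)) × (-2.1 - (-1))/(1 - (-1)) = -0.123750

P(-2.1) = 10×L_0(-2.1) + (-7)×L_1(-2.1) + (-4)×L_2(-2.1)
P(-2.1) = -0.125000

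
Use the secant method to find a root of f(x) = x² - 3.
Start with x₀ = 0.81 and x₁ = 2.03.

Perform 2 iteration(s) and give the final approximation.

f(x) = x² - 3
x₀ = 0.81, x₁ = 2.03

Secant formula: x_{n+1} = x_n - f(x_n)(x_n - x_{n-1})/(f(x_n) - f(x_{n-1}))

Iteration 1:
  f(0.810000) = -2.343900
  f(2.030000) = 1.120900
  x_2 = 2.030000 - 1.120900×(2.030000 - 0.810000)/(1.120900 - (-2.343900))
       = 1.635317
Iteration 2:
  f(2.030000) = 1.120900
  f(1.635317) = -0.325739
  x_3 = 1.635317 - (-0.325739)×(1.635317 - 2.030000)/(-0.325739 - 1.120900)
       = 1.724187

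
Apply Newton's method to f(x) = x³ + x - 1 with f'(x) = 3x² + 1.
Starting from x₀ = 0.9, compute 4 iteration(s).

f(x) = x³ + x - 1
f'(x) = 3x² + 1
x₀ = 0.9

Newton-Raphson formula: x_{n+1} = x_n - f(x_n)/f'(x_n)

Iteration 1:
  f(0.900000) = 0.629000
  f'(0.900000) = 3.430000
  x_1 = 0.900000 - 0.629000/3.430000 = 0.716618
Iteration 2:
  f(0.716618) = 0.084631
  f'(0.716618) = 2.540624
  x_2 = 0.716618 - 0.084631/2.540624 = 0.683307
Iteration 3:
  f(0.683307) = 0.002349
  f'(0.683307) = 2.400725
  x_3 = 0.683307 - 0.002349/2.400725 = 0.682329
Iteration 4:
  f(0.682329) = 0.000002
  f'(0.682329) = 2.396717
  x_4 = 0.682329 - 0.000002/2.396717 = 0.682328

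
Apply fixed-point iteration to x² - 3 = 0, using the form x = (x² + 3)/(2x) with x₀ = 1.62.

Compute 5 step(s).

Equation: x² - 3 = 0
Fixed-point form: x = (x² + 3)/(2x)
x₀ = 1.62

x_1 = g(1.620000) = 1.735926
x_2 = g(1.735926) = 1.732055
x_3 = g(1.732055) = 1.732051
x_4 = g(1.732051) = 1.732051
x_5 = g(1.732051) = 1.732051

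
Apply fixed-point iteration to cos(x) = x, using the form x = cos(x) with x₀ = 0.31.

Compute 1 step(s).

Equation: cos(x) = x
Fixed-point form: x = cos(x)
x₀ = 0.31

x_1 = g(0.310000) = 0.952334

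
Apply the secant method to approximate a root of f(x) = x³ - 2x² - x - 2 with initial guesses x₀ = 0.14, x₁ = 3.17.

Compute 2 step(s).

f(x) = x³ - 2x² - x - 2
x₀ = 0.14, x₁ = 3.17

Secant formula: x_{n+1} = x_n - f(x_n)(x_n - x_{n-1})/(f(x_n) - f(x_{n-1}))

Iteration 1:
  f(0.140000) = -2.176456
  f(3.170000) = 6.587213
  x_2 = 3.170000 - 6.587213×(3.170000 - 0.140000)/(6.587213 - (-2.176456))
       = 0.892500
Iteration 2:
  f(3.170000) = 6.587213
  f(0.892500) = -3.774686
  x_3 = 0.892500 - (-3.774686)×(0.892500 - 3.170000)/(-3.774686 - 6.587213)
       = 1.722160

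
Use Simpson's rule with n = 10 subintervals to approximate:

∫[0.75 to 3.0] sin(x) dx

f(x) = sin(x)
a = 0.75, b = 3.0, n = 10
h = (b - a)/n = 0.225000

Simpson's rule: (h/3)[f(x₀) + 4f(x₁) + 2f(x₂) + ... + f(xₙ)]

x_0 = 0.7500, f(x_0) = 0.681639, coefficient = 1
x_1 = 0.9750, f(x_1) = 0.827702, coefficient = 4
x_2 = 1.2000, f(x_2) = 0.932039, coefficient = 2
x_3 = 1.4250, f(x_3) = 0.989391, coefficient = 4
x_4 = 1.6500, f(x_4) = 0.996865, coefficient = 2
x_5 = 1.8750, f(x_5) = 0.954086, coefficient = 4
x_6 = 2.1000, f(x_6) = 0.863209, coefficient = 2
x_7 = 2.3250, f(x_7) = 0.728817, coefficient = 4
x_8 = 2.5500, f(x_8) = 0.557684, coefficient = 2
x_9 = 2.7750, f(x_9) = 0.358437, coefficient = 4
x_10 = 3.0000, f(x_10) = 0.141120, coefficient = 1

I ≈ (0.225000/3) × 22.956080 = 1.721706
Exact value: 1.721681
Error: 0.000025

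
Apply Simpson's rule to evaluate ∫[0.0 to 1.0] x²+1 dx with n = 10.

f(x) = x²+1
a = 0.0, b = 1.0, n = 10
h = (b - a)/n = 0.100000

Simpson's rule: (h/3)[f(x₀) + 4f(x₁) + 2f(x₂) + ... + f(xₙ)]

x_0 = 0.0000, f(x_0) = 1.000000, coefficient = 1
x_1 = 0.1000, f(x_1) = 1.010000, coefficient = 4
x_2 = 0.2000, f(x_2) = 1.040000, coefficient = 2
x_3 = 0.3000, f(x_3) = 1.090000, coefficient = 4
x_4 = 0.4000, f(x_4) = 1.160000, coefficient = 2
x_5 = 0.5000, f(x_5) = 1.250000, coefficient = 4
x_6 = 0.6000, f(x_6) = 1.360000, coefficient = 2
x_7 = 0.7000, f(x_7) = 1.490000, coefficient = 4
x_8 = 0.8000, f(x_8) = 1.640000, coefficient = 2
x_9 = 0.9000, f(x_9) = 1.810000, coefficient = 4
x_10 = 1.0000, f(x_10) = 2.000000, coefficient = 1

I ≈ (0.100000/3) × 40.000000 = 1.333333
Exact value: 1.333333
Error: 0.000000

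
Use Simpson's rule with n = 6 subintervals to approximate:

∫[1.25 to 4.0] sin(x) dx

f(x) = sin(x)
a = 1.25, b = 4.0, n = 6
h = (b - a)/n = 0.458333

Simpson's rule: (h/3)[f(x₀) + 4f(x₁) + 2f(x₂) + ... + f(xₙ)]

x_0 = 1.2500, f(x_0) = 0.948985, coefficient = 1
x_1 = 1.7083, f(x_1) = 0.990557, coefficient = 4
x_2 = 2.1667, f(x_2) = 0.827660, coefficient = 2
x_3 = 2.6250, f(x_3) = 0.493920, coefficient = 4
x_4 = 3.0833, f(x_4) = 0.058226, coefficient = 2
x_5 = 3.5417, f(x_5) = -0.389487, coefficient = 4
x_6 = 4.0000, f(x_6) = -0.756802, coefficient = 1

I ≈ (0.458333/3) × 6.343917 = 0.969210
Exact value: 0.968966
Error: 0.000244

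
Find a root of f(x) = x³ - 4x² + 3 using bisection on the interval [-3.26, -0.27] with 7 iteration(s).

f(x) = x³ - 4x² + 3
Initial interval: [-3.26, -0.27]

Iteration 1:
  c_1 = (-3.260000 + (-0.270000))/2 = -1.765000
  f(c_1) = f(-1.765000) = -14.959272
  f(a) × f(c) ≥ 0, new interval: [-1.765000, -0.270000]
Iteration 2:
  c_2 = (-1.765000 + (-0.270000))/2 = -1.017500
  f(c_2) = f(-1.017500) = -2.194649
  f(a) × f(c) ≥ 0, new interval: [-1.017500, -0.270000]
Iteration 3:
  c_3 = (-1.017500 + (-0.270000))/2 = -0.643750
  f(c_3) = f(-0.643750) = 1.075565
  f(a) × f(c) < 0, new interval: [-1.017500, -0.643750]
Iteration 4:
  c_4 = (-1.017500 + (-0.643750))/2 = -0.830625
  f(c_4) = f(-0.830625) = -0.332831
  f(a) × f(c) ≥ 0, new interval: [-0.830625, -0.643750]
Iteration 5:
  c_5 = (-0.830625 + (-0.643750))/2 = -0.737188
  f(c_5) = f(-0.737188) = 0.425597
  f(a) × f(c) < 0, new interval: [-0.830625, -0.737188]
Iteration 6:
  c_6 = (-0.830625 + (-0.737188))/2 = -0.783906
  f(c_6) = f(-0.783906) = 0.060247
  f(a) × f(c) < 0, new interval: [-0.830625, -0.783906]
Iteration 7:
  c_7 = (-0.830625 + (-0.783906))/2 = -0.807266
  f(c_7) = f(-0.807266) = -0.132788
  f(a) × f(c) ≥ 0, new interval: [-0.807266, -0.783906]

After 7 iteration(s), the approximation is c_7 = -0.807266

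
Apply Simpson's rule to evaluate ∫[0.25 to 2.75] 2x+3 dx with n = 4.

f(x) = 2x+3
a = 0.25, b = 2.75, n = 4
h = (b - a)/n = 0.625000

Simpson's rule: (h/3)[f(x₀) + 4f(x₁) + 2f(x₂) + ... + f(xₙ)]

x_0 = 0.2500, f(x_0) = 3.500000, coefficient = 1
x_1 = 0.8750, f(x_1) = 4.750000, coefficient = 4
x_2 = 1.5000, f(x_2) = 6.000000, coefficient = 2
x_3 = 2.1250, f(x_3) = 7.250000, coefficient = 4
x_4 = 2.7500, f(x_4) = 8.500000, coefficient = 1

I ≈ (0.625000/3) × 72.000000 = 15.000000
Exact value: 15.000000
Error: 0.000000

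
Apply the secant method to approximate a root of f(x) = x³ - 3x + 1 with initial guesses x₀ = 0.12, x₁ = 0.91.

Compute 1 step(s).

f(x) = x³ - 3x + 1
x₀ = 0.12, x₁ = 0.91

Secant formula: x_{n+1} = x_n - f(x_n)(x_n - x_{n-1})/(f(x_n) - f(x_{n-1}))

Iteration 1:
  f(0.120000) = 0.641728
  f(0.910000) = -0.976429
  x_2 = 0.910000 - (-0.976429)×(0.910000 - 0.120000)/(-0.976429 - 0.641728)
       = 0.433298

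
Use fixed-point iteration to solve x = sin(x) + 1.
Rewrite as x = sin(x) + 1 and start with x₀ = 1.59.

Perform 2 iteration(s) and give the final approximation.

Equation: x = sin(x) + 1
Fixed-point form: x = sin(x) + 1
x₀ = 1.59

x_1 = g(1.590000) = 1.999816
x_2 = g(1.999816) = 1.909374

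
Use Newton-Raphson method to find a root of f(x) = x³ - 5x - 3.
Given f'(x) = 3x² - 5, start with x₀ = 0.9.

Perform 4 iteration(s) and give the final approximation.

f(x) = x³ - 5x - 3
f'(x) = 3x² - 5
x₀ = 0.9

Newton-Raphson formula: x_{n+1} = x_n - f(x_n)/f'(x_n)

Iteration 1:
  f(0.900000) = -6.771000
  f'(0.900000) = -2.570000
  x_1 = 0.900000 - (-6.771000)/(-2.570000) = -1.734630
Iteration 2:
  f(-1.734630) = 0.453749
  f'(-1.734630) = 4.026827
  x_2 = -1.734630 - 0.453749/4.026827 = -1.847312
Iteration 3:
  f(-1.847312) = -0.067505
  f'(-1.847312) = 5.237683
  x_3 = -1.847312 - (-0.067505)/5.237683 = -1.834423
Iteration 4:
  f(-1.834423) = -0.000918
  f'(-1.834423) = 5.095328
  x_4 = -1.834423 - (-0.000918)/5.095328 = -1.834243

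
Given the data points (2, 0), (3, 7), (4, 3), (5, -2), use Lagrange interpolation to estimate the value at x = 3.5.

Lagrange interpolation formula:
P(x) = Σ yᵢ × Lᵢ(x)
where Lᵢ(x) = Π_{j≠i} (x - xⱼ)/(xᵢ - xⱼ)

L_0(3.5) = (3.5 - 3)/(2 - 3) × (3.5 - 4)/(2 - 4) × (3.5 - 5)/(2 - 5) = -0.062500
L_1(3.5) = (3.5 - 2)/(3 - 2) × (3.5 - 4)/(3 - 4) × (3.5 - 5)/(3 - 5) = 0.562500
L_2(3.5) = (3.5 - 2)/(4 - 2) × (3.5 - 3)/(4 - 3) × (3.5 - 5)/(4 - 5) = 0.562500
L_3(3.5) = (3.5 - 2)/(5 - 2) × (3.5 - 3)/(5 - 3) × (3.5 - 4)/(5 - 4) = -0.062500

P(3.5) = 0×L_0(3.5) + 7×L_1(3.5) + 3×L_2(3.5) + (-2)×L_3(3.5)
P(3.5) = 5.750000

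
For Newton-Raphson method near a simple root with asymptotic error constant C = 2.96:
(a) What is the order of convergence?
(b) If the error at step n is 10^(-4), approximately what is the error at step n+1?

(a) Newton-Raphson has quadratic (order 2) convergence near simple roots.
    This means |e_{n+1}| ≈ C|e_n|².

(b) With |e_n| = 10^(-4) and C = 2.96:
    |e_{n+1}| ≈ 2.96 × (10^(-4))² = 2.96 × 10^(-8)

(a) 2 (quadratic); (b) |e_{n+1}| ≈ 2.960e-08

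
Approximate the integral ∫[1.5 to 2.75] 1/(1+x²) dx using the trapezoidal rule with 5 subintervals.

f(x) = 1/(1+x²)
a = 1.5, b = 2.75, n = 5
h = (b - a)/n = 0.250000

Trapezoidal rule: (h/2)[f(x₀) + 2f(x₁) + 2f(x₂) + ... + f(xₙ)]

x_0 = 1.5000, f(x_0) = 0.307692, coefficient = 1
x_1 = 1.7500, f(x_1) = 0.246154, coefficient = 2
x_2 = 2.0000, f(x_2) = 0.200000, coefficient = 2
x_3 = 2.2500, f(x_3) = 0.164948, coefficient = 2
x_4 = 2.5000, f(x_4) = 0.137931, coefficient = 2
x_5 = 2.7500, f(x_5) = 0.116788, coefficient = 1

I ≈ (0.250000/2) × 1.922547 = 0.240318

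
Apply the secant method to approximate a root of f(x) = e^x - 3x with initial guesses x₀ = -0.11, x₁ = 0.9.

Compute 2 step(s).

f(x) = e^x - 3x
x₀ = -0.11, x₁ = 0.9

Secant formula: x_{n+1} = x_n - f(x_n)(x_n - x_{n-1})/(f(x_n) - f(x_{n-1}))

Iteration 1:
  f(-0.110000) = 1.225834
  f(0.900000) = -0.240397
  x_2 = 0.900000 - (-0.240397)×(0.900000 - (-0.110000))/(-0.240397 - 1.225834)
       = 0.734405
Iteration 2:
  f(0.900000) = -0.240397
  f(0.734405) = -0.118973
  x_3 = 0.734405 - (-0.118973)×(0.734405 - 0.900000)/(-0.118973 - (-0.240397))
       = 0.572151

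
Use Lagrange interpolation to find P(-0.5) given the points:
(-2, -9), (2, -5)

Lagrange interpolation formula:
P(x) = Σ yᵢ × Lᵢ(x)
where Lᵢ(x) = Π_{j≠i} (x - xⱼ)/(xᵢ - xⱼ)

L_0(-0.5) = (-0.5 - 2)/(-2 - 2) = 0.625000
L_1(-0.5) = (-0.5 - (-2))/(2 - (-2)) = 0.375000

P(-0.5) = (-9)×L_0(-0.5) + (-5)×L_1(-0.5)
P(-0.5) = -7.500000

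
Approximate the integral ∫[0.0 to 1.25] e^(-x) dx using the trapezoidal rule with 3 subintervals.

f(x) = e^(-x)
a = 0.0, b = 1.25, n = 3
h = (b - a)/n = 0.416667

Trapezoidal rule: (h/2)[f(x₀) + 2f(x₁) + 2f(x₂) + ... + f(xₙ)]

x_0 = 0.0000, f(x_0) = 1.000000, coefficient = 1
x_1 = 0.4167, f(x_1) = 0.659241, coefficient = 2
x_2 = 0.8333, f(x_2) = 0.434598, coefficient = 2
x_3 = 1.2500, f(x_3) = 0.286505, coefficient = 1

I ≈ (0.416667/2) × 3.474182 = 0.723788
Exact value: 0.713495
Error: 0.010293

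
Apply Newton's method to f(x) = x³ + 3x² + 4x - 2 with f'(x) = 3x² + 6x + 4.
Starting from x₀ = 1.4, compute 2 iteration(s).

f(x) = x³ + 3x² + 4x - 2
f'(x) = 3x² + 6x + 4
x₀ = 1.4

Newton-Raphson formula: x_{n+1} = x_n - f(x_n)/f'(x_n)

Iteration 1:
  f(1.400000) = 12.224000
  f'(1.400000) = 18.280000
  x_1 = 1.400000 - 12.224000/18.280000 = 0.731291
Iteration 2:
  f(0.731291) = 2.920608
  f'(0.731291) = 9.992106
  x_2 = 0.731291 - 2.920608/9.992106 = 0.438999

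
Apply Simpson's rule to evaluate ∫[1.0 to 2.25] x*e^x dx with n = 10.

f(x) = x*e^x
a = 1.0, b = 2.25, n = 10
h = (b - a)/n = 0.125000

Simpson's rule: (h/3)[f(x₀) + 4f(x₁) + 2f(x₂) + ... + f(xₙ)]

x_0 = 1.0000, f(x_0) = 2.718282, coefficient = 1
x_1 = 1.1250, f(x_1) = 3.465244, coefficient = 4
x_2 = 1.2500, f(x_2) = 4.362929, coefficient = 2
x_3 = 1.3750, f(x_3) = 5.438230, coefficient = 4
x_4 = 1.5000, f(x_4) = 6.722534, coefficient = 2
x_5 = 1.6250, f(x_5) = 8.252431, coefficient = 4
x_6 = 1.7500, f(x_6) = 10.070555, coefficient = 2
x_7 = 1.8750, f(x_7) = 12.226536, coefficient = 4
x_8 = 2.0000, f(x_8) = 14.778112, coefficient = 2
x_9 = 2.1250, f(x_9) = 17.792407, coefficient = 4
x_10 = 2.2500, f(x_10) = 21.347406, coefficient = 1

I ≈ (0.125000/3) × 284.633339 = 11.859722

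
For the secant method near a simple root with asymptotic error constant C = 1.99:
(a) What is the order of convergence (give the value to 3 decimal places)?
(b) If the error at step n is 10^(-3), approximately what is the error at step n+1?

(a) Secant method has superlinear convergence with order φ = (1+√5)/2 ≈ 1.618.
    This means |e_{n+1}| ≈ C|e_n|^1.618.

(b) With |e_n| = 10^(-3) and C = 1.99:
    |e_{n+1}| ≈ 1.99 × (10^(-3))^1.618 = 1.99 × 10^(-4.85)

(a) ≈ 1.618 (golden ratio); (b) |e_{n+1}| ≈ 2.785e-05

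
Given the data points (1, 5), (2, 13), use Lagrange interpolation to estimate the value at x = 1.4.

Lagrange interpolation formula:
P(x) = Σ yᵢ × Lᵢ(x)
where Lᵢ(x) = Π_{j≠i} (x - xⱼ)/(xᵢ - xⱼ)

L_0(1.4) = (1.4 - 2)/(1 - 2) = 0.600000
L_1(1.4) = (1.4 - 1)/(2 - 1) = 0.400000

P(1.4) = 5×L_0(1.4) + 13×L_1(1.4)
P(1.4) = 8.200000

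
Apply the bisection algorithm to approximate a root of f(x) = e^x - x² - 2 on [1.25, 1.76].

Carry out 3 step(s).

f(x) = e^x - x² - 2
Initial interval: [1.25, 1.76]

Iteration 1:
  c_1 = (1.250000 + 1.760000)/2 = 1.505000
  f(c_1) = f(1.505000) = 0.239129
  f(a) × f(c) < 0, new interval: [1.250000, 1.505000]
Iteration 2:
  c_2 = (1.250000 + 1.505000)/2 = 1.377500
  f(c_2) = f(1.377500) = 0.067471
  f(a) × f(c) < 0, new interval: [1.250000, 1.377500]
Iteration 3:
  c_3 = (1.250000 + 1.377500)/2 = 1.313750
  f(c_3) = f(1.313750) = -0.005841
  f(a) × f(c) ≥ 0, new interval: [1.313750, 1.377500]

After 3 iteration(s), the approximation is c_3 = 1.313750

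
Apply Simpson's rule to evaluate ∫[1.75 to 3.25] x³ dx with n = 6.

f(x) = x³
a = 1.75, b = 3.25, n = 6
h = (b - a)/n = 0.250000

Simpson's rule: (h/3)[f(x₀) + 4f(x₁) + 2f(x₂) + ... + f(xₙ)]

x_0 = 1.7500, f(x_0) = 5.359375, coefficient = 1
x_1 = 2.0000, f(x_1) = 8.000000, coefficient = 4
x_2 = 2.2500, f(x_2) = 11.390625, coefficient = 2
x_3 = 2.5000, f(x_3) = 15.625000, coefficient = 4
x_4 = 2.7500, f(x_4) = 20.796875, coefficient = 2
x_5 = 3.0000, f(x_5) = 27.000000, coefficient = 4
x_6 = 3.2500, f(x_6) = 34.328125, coefficient = 1

I ≈ (0.250000/3) × 306.562500 = 25.546875
Exact value: 25.546875
Error: 0.000000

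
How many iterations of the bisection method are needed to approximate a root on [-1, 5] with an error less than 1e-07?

We need (b-a)/2^n ≤ 1e-07
(5 - (-1))/2^n ≤ 1e-07
6/2^n ≤ 1e-07
2^n ≥ 60000000
n ≥ log₂(60000000) = 25.84
n ≥ 26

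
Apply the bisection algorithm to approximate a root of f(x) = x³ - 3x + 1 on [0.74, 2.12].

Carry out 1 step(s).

f(x) = x³ - 3x + 1
Initial interval: [0.74, 2.12]

Iteration 1:
  c_1 = (0.740000 + 2.120000)/2 = 1.430000
  f(c_1) = f(1.430000) = -0.365793
  f(a) × f(c) ≥ 0, new interval: [1.430000, 2.120000]

After 1 iteration(s), the approximation is c_1 = 1.430000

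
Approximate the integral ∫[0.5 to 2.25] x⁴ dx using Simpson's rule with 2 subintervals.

f(x) = x⁴
a = 0.5, b = 2.25, n = 2
h = (b - a)/n = 0.875000

Simpson's rule: (h/3)[f(x₀) + 4f(x₁) + 2f(x₂) + ... + f(xₙ)]

x_0 = 0.5000, f(x_0) = 0.062500, coefficient = 1
x_1 = 1.3750, f(x_1) = 3.574463, coefficient = 4
x_2 = 2.2500, f(x_2) = 25.628906, coefficient = 1

I ≈ (0.875000/3) × 39.989258 = 11.663534
Exact value: 11.526758
Error: 0.136776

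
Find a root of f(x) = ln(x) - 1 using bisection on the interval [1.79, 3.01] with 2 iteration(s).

f(x) = ln(x) - 1
Initial interval: [1.79, 3.01]

Iteration 1:
  c_1 = (1.790000 + 3.010000)/2 = 2.400000
  f(c_1) = f(2.400000) = -0.124531
  f(a) × f(c) ≥ 0, new interval: [2.400000, 3.010000]
Iteration 2:
  c_2 = (2.400000 + 3.010000)/2 = 2.705000
  f(c_2) = f(2.705000) = -0.004898
  f(a) × f(c) ≥ 0, new interval: [2.705000, 3.010000]

After 2 iteration(s), the approximation is c_2 = 2.705000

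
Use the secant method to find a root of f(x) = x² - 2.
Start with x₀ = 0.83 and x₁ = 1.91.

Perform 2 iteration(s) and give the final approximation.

f(x) = x² - 2
x₀ = 0.83, x₁ = 1.91

Secant formula: x_{n+1} = x_n - f(x_n)(x_n - x_{n-1})/(f(x_n) - f(x_{n-1}))

Iteration 1:
  f(0.830000) = -1.311100
  f(1.910000) = 1.648100
  x_2 = 1.910000 - 1.648100×(1.910000 - 0.830000)/(1.648100 - (-1.311100))
       = 1.308504
Iteration 2:
  f(1.910000) = 1.648100
  f(1.308504) = -0.287818
  x_3 = 1.308504 - (-0.287818)×(1.308504 - 1.910000)/(-0.287818 - 1.648100)
       = 1.397930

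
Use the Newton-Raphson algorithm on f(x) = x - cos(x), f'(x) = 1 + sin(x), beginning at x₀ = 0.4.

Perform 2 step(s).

f(x) = x - cos(x)
f'(x) = 1 + sin(x)
x₀ = 0.4

Newton-Raphson formula: x_{n+1} = x_n - f(x_n)/f'(x_n)

Iteration 1:
  f(0.400000) = -0.521061
  f'(0.400000) = 1.389418
  x_1 = 0.400000 - (-0.521061)/1.389418 = 0.775021
Iteration 2:
  f(0.775021) = 0.060615
  f'(0.775021) = 1.699731
  x_2 = 0.775021 - 0.060615/1.699731 = 0.739360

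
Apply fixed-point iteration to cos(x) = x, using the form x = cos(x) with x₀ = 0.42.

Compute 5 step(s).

Equation: cos(x) = x
Fixed-point form: x = cos(x)
x₀ = 0.42

x_1 = g(0.420000) = 0.913089
x_2 = g(0.913089) = 0.611304
x_3 = g(0.611304) = 0.818900
x_4 = g(0.818900) = 0.683025
x_5 = g(0.683025) = 0.775667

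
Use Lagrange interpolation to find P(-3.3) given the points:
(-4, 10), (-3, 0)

Lagrange interpolation formula:
P(x) = Σ yᵢ × Lᵢ(x)
where Lᵢ(x) = Π_{j≠i} (x - xⱼ)/(xᵢ - xⱼ)

L_0(-3.3) = (-3.3 - (-3))/(-4 - (-3)) = 0.300000
L_1(-3.3) = (-3.3 - (-4))/(-3 - (-4)) = 0.700000

P(-3.3) = 10×L_0(-3.3) + 0×L_1(-3.3)
P(-3.3) = 3.000000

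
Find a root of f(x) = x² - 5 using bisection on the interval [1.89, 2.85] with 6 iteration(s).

f(x) = x² - 5
Initial interval: [1.89, 2.85]

Iteration 1:
  c_1 = (1.890000 + 2.850000)/2 = 2.370000
  f(c_1) = f(2.370000) = 0.616900
  f(a) × f(c) < 0, new interval: [1.890000, 2.370000]
Iteration 2:
  c_2 = (1.890000 + 2.370000)/2 = 2.130000
  f(c_2) = f(2.130000) = -0.463100
  f(a) × f(c) ≥ 0, new interval: [2.130000, 2.370000]
Iteration 3:
  c_3 = (2.130000 + 2.370000)/2 = 2.250000
  f(c_3) = f(2.250000) = 0.062500
  f(a) × f(c) < 0, new interval: [2.130000, 2.250000]
Iteration 4:
  c_4 = (2.130000 + 2.250000)/2 = 2.190000
  f(c_4) = f(2.190000) = -0.203900
  f(a) × f(c) ≥ 0, new interval: [2.190000, 2.250000]
Iteration 5:
  c_5 = (2.190000 + 2.250000)/2 = 2.220000
  f(c_5) = f(2.220000) = -0.071600
  f(a) × f(c) ≥ 0, new interval: [2.220000, 2.250000]
Iteration 6:
  c_6 = (2.220000 + 2.250000)/2 = 2.235000
  f(c_6) = f(2.235000) = -0.004775
  f(a) × f(c) ≥ 0, new interval: [2.235000, 2.250000]

After 6 iteration(s), the approximation is c_6 = 2.235000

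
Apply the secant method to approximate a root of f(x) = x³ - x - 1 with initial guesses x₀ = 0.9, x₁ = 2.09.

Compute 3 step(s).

f(x) = x³ - x - 1
x₀ = 0.9, x₁ = 2.09

Secant formula: x_{n+1} = x_n - f(x_n)(x_n - x_{n-1})/(f(x_n) - f(x_{n-1}))

Iteration 1:
  f(0.900000) = -1.171000
  f(2.090000) = 6.039329
  x_2 = 2.090000 - 6.039329×(2.090000 - 0.900000)/(6.039329 - (-1.171000))
       = 1.093263
Iteration 2:
  f(2.090000) = 6.039329
  f(1.093263) = -0.786569
  x_3 = 1.093263 - (-0.786569)×(1.093263 - 2.090000)/(-0.786569 - 6.039329)
       = 1.208120
Iteration 3:
  f(1.093263) = -0.786569
  f(1.208120) = -0.444804
  x_4 = 1.208120 - (-0.444804)×(1.208120 - 1.093263)/(-0.444804 - (-0.786569))
       = 1.357605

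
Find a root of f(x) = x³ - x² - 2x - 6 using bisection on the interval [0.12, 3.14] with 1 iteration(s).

f(x) = x³ - x² - 2x - 6
Initial interval: [0.12, 3.14]

Iteration 1:
  c_1 = (0.120000 + 3.140000)/2 = 1.630000
  f(c_1) = f(1.630000) = -7.586153
  f(a) × f(c) ≥ 0, new interval: [1.630000, 3.140000]

After 1 iteration(s), the approximation is c_1 = 1.630000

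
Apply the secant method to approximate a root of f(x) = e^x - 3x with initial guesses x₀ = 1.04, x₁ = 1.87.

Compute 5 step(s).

f(x) = e^x - 3x
x₀ = 1.04, x₁ = 1.87

Secant formula: x_{n+1} = x_n - f(x_n)(x_n - x_{n-1})/(f(x_n) - f(x_{n-1}))

Iteration 1:
  f(1.040000) = -0.290783
  f(1.870000) = 0.878296
  x_2 = 1.870000 - 0.878296×(1.870000 - 1.040000)/(0.878296 - (-0.290783))
       = 1.246444
Iteration 2:
  f(1.870000) = 0.878296
  f(1.246444) = -0.261378
  x_3 = 1.246444 - (-0.261378)×(1.246444 - 1.870000)/(-0.261378 - 0.878296)
       = 1.389454
Iteration 3:
  f(1.246444) = -0.261378
  f(1.389454) = -0.155704
  x_4 = 1.389454 - (-0.155704)×(1.389454 - 1.246444)/(-0.155704 - (-0.261378))
       = 1.600167
Iteration 4:
  f(1.389454) = -0.155704
  f(1.600167) = 0.153359
  x_5 = 1.600167 - 0.153359×(1.600167 - 1.389454)/(0.153359 - (-0.155704))
       = 1.495610
Iteration 5:
  f(1.600167) = 0.153359
  f(1.495610) = -0.024773
  x_6 = 1.495610 - (-0.024773)×(1.495610 - 1.600167)/(-0.024773 - 0.153359)
       = 1.510151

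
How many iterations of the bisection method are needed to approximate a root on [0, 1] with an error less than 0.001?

We need (b-a)/2^n ≤ 0.001
(1 - 0)/2^n ≤ 0.001
1/2^n ≤ 0.001
2^n ≥ 1000
n ≥ log₂(1000) = 9.97
n ≥ 10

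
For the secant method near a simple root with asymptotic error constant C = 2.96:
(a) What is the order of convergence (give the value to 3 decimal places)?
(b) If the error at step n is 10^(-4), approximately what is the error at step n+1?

(a) Secant method has superlinear convergence with order φ = (1+√5)/2 ≈ 1.618.
    This means |e_{n+1}| ≈ C|e_n|^1.618.

(b) With |e_n| = 10^(-4) and C = 2.96:
    |e_{n+1}| ≈ 2.96 × (10^(-4))^1.618 = 2.96 × 10^(-6.47)

(a) ≈ 1.618 (golden ratio); (b) |e_{n+1}| ≈ 9.981e-07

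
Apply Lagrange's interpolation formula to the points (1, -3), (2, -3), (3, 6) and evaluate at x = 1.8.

Lagrange interpolation formula:
P(x) = Σ yᵢ × Lᵢ(x)
where Lᵢ(x) = Π_{j≠i} (x - xⱼ)/(xᵢ - xⱼ)

L_0(1.8) = (1.8 - 2)/(1 - 2) × (1.8 - 3)/(1 - 3) = 0.120000
L_1(1.8) = (1.8 - 1)/(2 - 1) × (1.8 - 3)/(2 - 3) = 0.960000
L_2(1.8) = (1.8 - 1)/(3 - 1) × (1.8 - 2)/(3 - 2) = -0.080000

P(1.8) = (-3)×L_0(1.8) + (-3)×L_1(1.8) + 6×L_2(1.8)
P(1.8) = -3.720000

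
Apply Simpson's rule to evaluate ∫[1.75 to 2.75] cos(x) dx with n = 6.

f(x) = cos(x)
a = 1.75, b = 2.75, n = 6
h = (b - a)/n = 0.166667

Simpson's rule: (h/3)[f(x₀) + 4f(x₁) + 2f(x₂) + ... + f(xₙ)]

x_0 = 1.7500, f(x_0) = -0.178246, coefficient = 1
x_1 = 1.9167, f(x_1) = -0.339016, coefficient = 4
x_2 = 2.0833, f(x_2) = -0.490390, coefficient = 2
x_3 = 2.2500, f(x_3) = -0.628174, coefficient = 4
x_4 = 2.4167, f(x_4) = -0.748549, coefficient = 2
x_5 = 2.5833, f(x_5) = -0.848178, coefficient = 4
x_6 = 2.7500, f(x_6) = -0.924302, coefficient = 1

I ≈ (0.166667/3) × -10.841896 = -0.602328
Exact value: -0.602325
Error: 0.000003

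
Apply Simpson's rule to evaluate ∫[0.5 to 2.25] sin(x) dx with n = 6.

f(x) = sin(x)
a = 0.5, b = 2.25, n = 6
h = (b - a)/n = 0.291667

Simpson's rule: (h/3)[f(x₀) + 4f(x₁) + 2f(x₂) + ... + f(xₙ)]

x_0 = 0.5000, f(x_0) = 0.479426, coefficient = 1
x_1 = 0.7917, f(x_1) = 0.711525, coefficient = 4
x_2 = 1.0833, f(x_2) = 0.883524, coefficient = 2
x_3 = 1.3750, f(x_3) = 0.980893, coefficient = 4
x_4 = 1.6667, f(x_4) = 0.995408, coefficient = 2
x_5 = 1.9583, f(x_5) = 0.925843, coefficient = 4
x_6 = 2.2500, f(x_6) = 0.778073, coefficient = 1

I ≈ (0.291667/3) × 15.488407 = 1.505817
Exact value: 1.505756
Error: 0.000061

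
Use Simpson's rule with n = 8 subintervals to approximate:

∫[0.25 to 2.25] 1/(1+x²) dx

f(x) = 1/(1+x²)
a = 0.25, b = 2.25, n = 8
h = (b - a)/n = 0.250000

Simpson's rule: (h/3)[f(x₀) + 4f(x₁) + 2f(x₂) + ... + f(xₙ)]

x_0 = 0.2500, f(x_0) = 0.941176, coefficient = 1
x_1 = 0.5000, f(x_1) = 0.800000, coefficient = 4
x_2 = 0.7500, f(x_2) = 0.640000, coefficient = 2
x_3 = 1.0000, f(x_3) = 0.500000, coefficient = 4
x_4 = 1.2500, f(x_4) = 0.390244, coefficient = 2
x_5 = 1.5000, f(x_5) = 0.307692, coefficient = 4
x_6 = 1.7500, f(x_6) = 0.246154, coefficient = 2
x_7 = 2.0000, f(x_7) = 0.200000, coefficient = 4
x_8 = 2.2500, f(x_8) = 0.164948, coefficient = 1

I ≈ (0.250000/3) × 10.889690 = 0.907474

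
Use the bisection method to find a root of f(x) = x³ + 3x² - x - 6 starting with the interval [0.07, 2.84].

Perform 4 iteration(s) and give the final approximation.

f(x) = x³ + 3x² - x - 6
Initial interval: [0.07, 2.84]

Iteration 1:
  c_1 = (0.070000 + 2.840000)/2 = 1.455000
  f(c_1) = f(1.455000) = 1.976346
  f(a) × f(c) < 0, new interval: [0.070000, 1.455000]
Iteration 2:
  c_2 = (0.070000 + 1.455000)/2 = 0.762500
  f(c_2) = f(0.762500) = -4.574959
  f(a) × f(c) ≥ 0, new interval: [0.762500, 1.455000]
Iteration 3:
  c_3 = (0.762500 + 1.455000)/2 = 1.108750
  f(c_3) = f(1.108750) = -2.057754
  f(a) × f(c) ≥ 0, new interval: [1.108750, 1.455000]
Iteration 4:
  c_4 = (1.108750 + 1.455000)/2 = 1.281875
  f(c_4) = f(1.281875) = -0.245883
  f(a) × f(c) ≥ 0, new interval: [1.281875, 1.455000]

After 4 iteration(s), the approximation is c_4 = 1.281875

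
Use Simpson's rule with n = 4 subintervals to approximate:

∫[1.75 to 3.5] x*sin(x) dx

f(x) = x*sin(x)
a = 1.75, b = 3.5, n = 4
h = (b - a)/n = 0.437500

Simpson's rule: (h/3)[f(x₀) + 4f(x₁) + 2f(x₂) + ... + f(xₙ)]

x_0 = 1.7500, f(x_0) = 1.721975, coefficient = 1
x_1 = 2.1875, f(x_1) = 1.784539, coefficient = 4
x_2 = 2.6250, f(x_2) = 1.296541, coefficient = 2
x_3 = 3.0625, f(x_3) = 0.241969, coefficient = 4
x_4 = 3.5000, f(x_4) = -1.227741, coefficient = 1

I ≈ (0.437500/3) × 11.193347 = 1.632363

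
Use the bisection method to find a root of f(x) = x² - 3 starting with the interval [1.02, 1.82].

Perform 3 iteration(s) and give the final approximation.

f(x) = x² - 3
Initial interval: [1.02, 1.82]

Iteration 1:
  c_1 = (1.020000 + 1.820000)/2 = 1.420000
  f(c_1) = f(1.420000) = -0.983600
  f(a) × f(c) ≥ 0, new interval: [1.420000, 1.820000]
Iteration 2:
  c_2 = (1.420000 + 1.820000)/2 = 1.620000
  f(c_2) = f(1.620000) = -0.375600
  f(a) × f(c) ≥ 0, new interval: [1.620000, 1.820000]
Iteration 3:
  c_3 = (1.620000 + 1.820000)/2 = 1.720000
  f(c_3) = f(1.720000) = -0.041600
  f(a) × f(c) ≥ 0, new interval: [1.720000, 1.820000]

After 3 iteration(s), the approximation is c_3 = 1.720000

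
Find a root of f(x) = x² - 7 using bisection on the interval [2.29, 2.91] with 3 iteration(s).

f(x) = x² - 7
Initial interval: [2.29, 2.91]

Iteration 1:
  c_1 = (2.290000 + 2.910000)/2 = 2.600000
  f(c_1) = f(2.600000) = -0.240000
  f(a) × f(c) ≥ 0, new interval: [2.600000, 2.910000]
Iteration 2:
  c_2 = (2.600000 + 2.910000)/2 = 2.755000
  f(c_2) = f(2.755000) = 0.590025
  f(a) × f(c) < 0, new interval: [2.600000, 2.755000]
Iteration 3:
  c_3 = (2.600000 + 2.755000)/2 = 2.677500
  f(c_3) = f(2.677500) = 0.169006
  f(a) × f(c) < 0, new interval: [2.600000, 2.677500]

After 3 iteration(s), the approximation is c_3 = 2.677500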